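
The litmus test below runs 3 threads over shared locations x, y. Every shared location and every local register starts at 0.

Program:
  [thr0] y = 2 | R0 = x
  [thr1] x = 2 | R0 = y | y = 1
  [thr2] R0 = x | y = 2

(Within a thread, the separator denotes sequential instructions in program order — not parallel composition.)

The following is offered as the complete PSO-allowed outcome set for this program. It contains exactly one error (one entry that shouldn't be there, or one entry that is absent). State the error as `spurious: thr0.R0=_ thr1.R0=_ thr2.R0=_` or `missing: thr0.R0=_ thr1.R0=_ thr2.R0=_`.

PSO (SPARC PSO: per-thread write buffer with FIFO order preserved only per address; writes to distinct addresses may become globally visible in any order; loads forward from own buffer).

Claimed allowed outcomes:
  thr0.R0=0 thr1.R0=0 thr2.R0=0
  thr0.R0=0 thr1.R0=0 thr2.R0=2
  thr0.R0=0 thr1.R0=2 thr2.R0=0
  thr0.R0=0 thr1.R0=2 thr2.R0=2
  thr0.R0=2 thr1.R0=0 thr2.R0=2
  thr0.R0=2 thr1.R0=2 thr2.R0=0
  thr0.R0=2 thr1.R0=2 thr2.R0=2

missing: thr0.R0=2 thr1.R0=0 thr2.R0=0

outcome vector order: (thr0.R0,thr1.R0,thr2.R0)
under PSO → 0/0/0 0/0/2 0/2/0 0/2/2 2/0/0 2/0/2 2/2/0 2/2/2
PSO∖claimed = {2/0/0}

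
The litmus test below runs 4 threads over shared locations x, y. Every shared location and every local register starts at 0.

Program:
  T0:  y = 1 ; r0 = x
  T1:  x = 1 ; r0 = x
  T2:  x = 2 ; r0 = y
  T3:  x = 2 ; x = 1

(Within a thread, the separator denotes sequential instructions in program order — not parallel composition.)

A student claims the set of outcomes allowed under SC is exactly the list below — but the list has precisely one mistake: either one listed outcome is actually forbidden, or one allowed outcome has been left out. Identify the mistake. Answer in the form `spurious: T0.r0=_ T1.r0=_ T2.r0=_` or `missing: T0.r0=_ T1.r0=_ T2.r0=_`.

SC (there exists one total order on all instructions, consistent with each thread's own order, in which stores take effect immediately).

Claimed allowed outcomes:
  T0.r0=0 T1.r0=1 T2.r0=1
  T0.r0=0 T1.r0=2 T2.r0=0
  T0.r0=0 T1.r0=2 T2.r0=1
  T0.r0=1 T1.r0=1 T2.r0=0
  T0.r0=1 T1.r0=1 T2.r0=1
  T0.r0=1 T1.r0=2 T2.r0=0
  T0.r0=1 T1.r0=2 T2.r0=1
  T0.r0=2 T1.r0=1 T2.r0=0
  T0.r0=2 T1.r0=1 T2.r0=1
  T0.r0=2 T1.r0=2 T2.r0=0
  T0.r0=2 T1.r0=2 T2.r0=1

spurious: T0.r0=0 T1.r0=2 T2.r0=0

outcome vector order: (T0.r0,T1.r0,T2.r0)
SC: 10 outcomes — {0/1/1 0/2/1 1/1/0 1/1/1 1/2/0 1/2/1 2/1/0 2/1/1 2/2/0 2/2/1}
claimed∖SC = {0/2/0}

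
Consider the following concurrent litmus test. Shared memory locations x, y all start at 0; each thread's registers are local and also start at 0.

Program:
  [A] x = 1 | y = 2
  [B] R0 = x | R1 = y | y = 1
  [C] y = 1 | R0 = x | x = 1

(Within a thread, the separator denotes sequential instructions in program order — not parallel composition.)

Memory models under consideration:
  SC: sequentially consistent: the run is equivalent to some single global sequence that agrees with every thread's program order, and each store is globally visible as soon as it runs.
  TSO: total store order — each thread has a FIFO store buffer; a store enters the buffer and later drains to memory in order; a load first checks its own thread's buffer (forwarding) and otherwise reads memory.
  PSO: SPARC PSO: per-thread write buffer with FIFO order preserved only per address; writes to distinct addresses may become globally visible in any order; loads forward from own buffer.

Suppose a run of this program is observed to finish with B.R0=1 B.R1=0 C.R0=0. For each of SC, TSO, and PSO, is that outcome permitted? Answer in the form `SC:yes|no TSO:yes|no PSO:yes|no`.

outcome vector order: (B.R0,B.R1,C.R0)
[SC] allowed = {000; 001; 010; 011; 020; 021; 101; 110; 111; 120; 121}
[TSO] allowed = {000; 001; 010; 011; 020; 021; 100; 101; 110; 111; 120; 121}
[PSO] allowed = {000; 001; 010; 011; 020; 021; 100; 101; 110; 111; 120; 121}
target 100 ∈ {TSO,PSO}

SC:no TSO:yes PSO:yes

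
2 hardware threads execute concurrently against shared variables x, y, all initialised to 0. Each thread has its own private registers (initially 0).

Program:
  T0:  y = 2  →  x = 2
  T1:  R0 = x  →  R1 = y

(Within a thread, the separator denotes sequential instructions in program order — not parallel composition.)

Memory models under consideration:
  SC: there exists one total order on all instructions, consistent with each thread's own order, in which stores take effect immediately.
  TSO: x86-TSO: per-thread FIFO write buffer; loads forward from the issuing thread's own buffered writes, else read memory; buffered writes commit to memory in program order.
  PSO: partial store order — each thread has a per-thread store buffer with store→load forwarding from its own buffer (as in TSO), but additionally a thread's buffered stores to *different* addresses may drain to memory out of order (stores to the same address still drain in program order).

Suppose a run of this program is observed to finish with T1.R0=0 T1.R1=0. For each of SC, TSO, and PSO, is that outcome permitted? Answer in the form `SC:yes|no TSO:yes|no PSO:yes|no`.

outcome vector order: (T1.R0,T1.R1)
[SC] allowed = {(0,0), (0,2), (2,2)}
[TSO] allowed = {(0,0), (0,2), (2,2)}
[PSO] allowed = {(0,0), (0,2), (2,0), (2,2)}
target (0,0) ∈ {SC,TSO,PSO}

SC:yes TSO:yes PSO:yes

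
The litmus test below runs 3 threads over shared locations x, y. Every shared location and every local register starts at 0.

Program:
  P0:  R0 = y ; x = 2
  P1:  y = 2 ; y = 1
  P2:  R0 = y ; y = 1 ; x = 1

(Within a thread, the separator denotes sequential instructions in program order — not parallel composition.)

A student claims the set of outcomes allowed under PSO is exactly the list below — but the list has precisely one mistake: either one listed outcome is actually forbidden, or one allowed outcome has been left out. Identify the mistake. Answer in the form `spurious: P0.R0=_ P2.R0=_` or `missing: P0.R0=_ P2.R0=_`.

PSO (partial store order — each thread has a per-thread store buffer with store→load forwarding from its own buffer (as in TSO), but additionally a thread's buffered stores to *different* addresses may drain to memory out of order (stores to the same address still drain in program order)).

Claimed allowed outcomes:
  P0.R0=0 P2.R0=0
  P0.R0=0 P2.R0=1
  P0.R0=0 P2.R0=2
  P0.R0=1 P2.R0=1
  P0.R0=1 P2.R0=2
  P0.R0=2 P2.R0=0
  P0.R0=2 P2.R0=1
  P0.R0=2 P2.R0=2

missing: P0.R0=1 P2.R0=0

outcome vector order: (P0.R0,P2.R0)
[PSO] allowed = {00 01 02 10 11 12 20 21 22}
PSO∖claimed = {10}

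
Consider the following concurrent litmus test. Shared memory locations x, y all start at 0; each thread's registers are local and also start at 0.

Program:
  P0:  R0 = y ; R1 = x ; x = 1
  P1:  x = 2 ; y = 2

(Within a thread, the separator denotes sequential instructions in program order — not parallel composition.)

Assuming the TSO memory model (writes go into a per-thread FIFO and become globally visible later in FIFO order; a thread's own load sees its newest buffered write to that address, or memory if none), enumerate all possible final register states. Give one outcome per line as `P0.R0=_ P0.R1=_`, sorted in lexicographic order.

outcome vector order: (P0.R0,P0.R1)
|TSO outcomes| = 3

P0.R0=0 P0.R1=0
P0.R0=0 P0.R1=2
P0.R0=2 P0.R1=2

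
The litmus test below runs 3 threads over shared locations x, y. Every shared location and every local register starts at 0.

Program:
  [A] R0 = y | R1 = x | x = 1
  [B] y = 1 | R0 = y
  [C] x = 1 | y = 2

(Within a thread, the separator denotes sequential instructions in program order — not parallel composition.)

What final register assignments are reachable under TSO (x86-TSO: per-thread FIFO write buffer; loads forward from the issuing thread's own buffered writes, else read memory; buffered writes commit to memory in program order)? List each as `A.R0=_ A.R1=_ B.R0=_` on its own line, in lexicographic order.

A.R0=0 A.R1=0 B.R0=1
A.R0=0 A.R1=0 B.R0=2
A.R0=0 A.R1=1 B.R0=1
A.R0=0 A.R1=1 B.R0=2
A.R0=1 A.R1=0 B.R0=1
A.R0=1 A.R1=0 B.R0=2
A.R0=1 A.R1=1 B.R0=1
A.R0=1 A.R1=1 B.R0=2
A.R0=2 A.R1=1 B.R0=1
A.R0=2 A.R1=1 B.R0=2

outcome vector order: (A.R0,A.R1,B.R0)
|TSO outcomes| = 10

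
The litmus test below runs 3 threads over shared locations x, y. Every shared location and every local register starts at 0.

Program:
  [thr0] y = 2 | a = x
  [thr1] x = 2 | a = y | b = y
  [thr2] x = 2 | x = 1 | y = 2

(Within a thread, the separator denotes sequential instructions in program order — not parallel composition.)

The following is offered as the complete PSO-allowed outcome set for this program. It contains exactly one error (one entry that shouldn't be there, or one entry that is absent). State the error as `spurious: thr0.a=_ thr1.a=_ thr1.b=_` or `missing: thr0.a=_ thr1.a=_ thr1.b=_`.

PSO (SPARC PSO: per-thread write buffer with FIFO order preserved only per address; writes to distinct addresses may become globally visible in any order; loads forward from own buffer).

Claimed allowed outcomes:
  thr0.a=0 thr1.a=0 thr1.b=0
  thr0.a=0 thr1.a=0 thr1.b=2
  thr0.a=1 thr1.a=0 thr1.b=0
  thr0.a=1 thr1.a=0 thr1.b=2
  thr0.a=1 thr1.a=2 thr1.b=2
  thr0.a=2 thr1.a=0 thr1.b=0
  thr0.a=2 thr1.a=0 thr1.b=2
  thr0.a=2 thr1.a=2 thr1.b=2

outcome vector order: (thr0.a,thr1.a,thr1.b)
under PSO → 0/0/0, 0/0/2, 0/2/2, 1/0/0, 1/0/2, 1/2/2, 2/0/0, 2/0/2, 2/2/2
PSO∖claimed = {0/2/2}

missing: thr0.a=0 thr1.a=2 thr1.b=2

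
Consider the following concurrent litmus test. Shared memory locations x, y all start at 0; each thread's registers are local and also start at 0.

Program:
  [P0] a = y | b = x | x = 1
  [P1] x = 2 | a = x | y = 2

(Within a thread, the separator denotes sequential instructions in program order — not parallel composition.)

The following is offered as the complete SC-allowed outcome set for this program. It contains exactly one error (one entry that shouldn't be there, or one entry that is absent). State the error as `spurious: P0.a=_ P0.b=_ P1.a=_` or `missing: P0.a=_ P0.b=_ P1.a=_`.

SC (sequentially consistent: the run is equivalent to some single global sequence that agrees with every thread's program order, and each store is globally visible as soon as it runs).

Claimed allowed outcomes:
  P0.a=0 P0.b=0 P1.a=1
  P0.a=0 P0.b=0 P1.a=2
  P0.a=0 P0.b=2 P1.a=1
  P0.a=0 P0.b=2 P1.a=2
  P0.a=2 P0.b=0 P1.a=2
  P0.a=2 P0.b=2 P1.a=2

outcome vector order: (P0.a,P0.b,P1.a)
SC (5): (0,0,1); (0,0,2); (0,2,1); (0,2,2); (2,2,2)
claimed∖SC = {(2,0,2)}

spurious: P0.a=2 P0.b=0 P1.a=2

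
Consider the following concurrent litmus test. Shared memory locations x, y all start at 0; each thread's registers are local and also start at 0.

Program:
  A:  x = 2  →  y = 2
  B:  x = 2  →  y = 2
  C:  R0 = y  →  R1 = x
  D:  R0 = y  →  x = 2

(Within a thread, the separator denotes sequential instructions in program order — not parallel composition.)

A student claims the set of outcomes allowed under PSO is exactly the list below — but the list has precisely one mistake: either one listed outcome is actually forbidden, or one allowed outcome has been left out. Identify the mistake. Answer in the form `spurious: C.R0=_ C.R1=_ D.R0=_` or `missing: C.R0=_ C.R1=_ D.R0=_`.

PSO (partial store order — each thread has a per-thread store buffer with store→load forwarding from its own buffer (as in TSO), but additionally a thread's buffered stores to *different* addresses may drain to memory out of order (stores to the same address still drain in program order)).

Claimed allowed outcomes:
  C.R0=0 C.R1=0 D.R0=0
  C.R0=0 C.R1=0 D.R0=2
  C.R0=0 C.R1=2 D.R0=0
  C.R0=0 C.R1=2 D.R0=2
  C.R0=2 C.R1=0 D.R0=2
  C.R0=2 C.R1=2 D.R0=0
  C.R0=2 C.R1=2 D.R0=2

missing: C.R0=2 C.R1=0 D.R0=0

outcome vector order: (C.R0,C.R1,D.R0)
PSO: 8 outcomes — {000; 002; 020; 022; 200; 202; 220; 222}
PSO∖claimed = {200}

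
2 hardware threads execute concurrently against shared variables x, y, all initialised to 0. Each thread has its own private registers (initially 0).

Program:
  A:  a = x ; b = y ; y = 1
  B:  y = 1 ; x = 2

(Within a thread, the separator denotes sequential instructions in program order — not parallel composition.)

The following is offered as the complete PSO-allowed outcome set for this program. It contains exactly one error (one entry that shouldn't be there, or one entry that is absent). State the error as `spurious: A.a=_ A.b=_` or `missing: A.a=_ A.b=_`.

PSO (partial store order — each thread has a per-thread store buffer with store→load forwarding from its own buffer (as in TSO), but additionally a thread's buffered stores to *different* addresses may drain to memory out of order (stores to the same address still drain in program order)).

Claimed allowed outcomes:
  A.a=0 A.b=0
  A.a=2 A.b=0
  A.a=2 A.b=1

missing: A.a=0 A.b=1

outcome vector order: (A.a,A.b)
under PSO → 0/0; 0/1; 2/0; 2/1
PSO∖claimed = {0/1}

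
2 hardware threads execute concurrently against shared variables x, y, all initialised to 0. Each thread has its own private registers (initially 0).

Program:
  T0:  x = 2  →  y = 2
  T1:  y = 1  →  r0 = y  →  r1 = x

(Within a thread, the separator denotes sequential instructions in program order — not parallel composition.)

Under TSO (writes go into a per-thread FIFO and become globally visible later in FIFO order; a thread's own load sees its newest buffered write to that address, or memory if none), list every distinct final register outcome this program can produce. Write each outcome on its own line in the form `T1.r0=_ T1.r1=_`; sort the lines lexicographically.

T1.r0=1 T1.r1=0
T1.r0=1 T1.r1=2
T1.r0=2 T1.r1=2

outcome vector order: (T1.r0,T1.r1)
|TSO outcomes| = 3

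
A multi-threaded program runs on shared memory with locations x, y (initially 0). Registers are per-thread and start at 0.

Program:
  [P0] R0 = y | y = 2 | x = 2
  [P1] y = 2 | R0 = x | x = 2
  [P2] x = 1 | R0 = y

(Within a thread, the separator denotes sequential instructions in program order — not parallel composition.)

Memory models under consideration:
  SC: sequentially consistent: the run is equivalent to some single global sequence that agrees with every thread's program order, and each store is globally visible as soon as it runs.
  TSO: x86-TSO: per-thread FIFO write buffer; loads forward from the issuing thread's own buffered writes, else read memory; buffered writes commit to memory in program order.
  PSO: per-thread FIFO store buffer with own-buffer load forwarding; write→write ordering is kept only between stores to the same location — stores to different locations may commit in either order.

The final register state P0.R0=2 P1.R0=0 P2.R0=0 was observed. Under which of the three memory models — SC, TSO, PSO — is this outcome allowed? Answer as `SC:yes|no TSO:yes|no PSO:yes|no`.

outcome vector order: (P0.R0,P1.R0,P2.R0)
under SC → 002; 010; 012; 020; 022; 202; 210; 212; 220; 222
under TSO → 000; 002; 010; 012; 020; 022; 200; 202; 210; 212; 220; 222
under PSO → 000; 002; 010; 012; 020; 022; 200; 202; 210; 212; 220; 222
target 200 ∈ {TSO,PSO}

SC:no TSO:yes PSO:yes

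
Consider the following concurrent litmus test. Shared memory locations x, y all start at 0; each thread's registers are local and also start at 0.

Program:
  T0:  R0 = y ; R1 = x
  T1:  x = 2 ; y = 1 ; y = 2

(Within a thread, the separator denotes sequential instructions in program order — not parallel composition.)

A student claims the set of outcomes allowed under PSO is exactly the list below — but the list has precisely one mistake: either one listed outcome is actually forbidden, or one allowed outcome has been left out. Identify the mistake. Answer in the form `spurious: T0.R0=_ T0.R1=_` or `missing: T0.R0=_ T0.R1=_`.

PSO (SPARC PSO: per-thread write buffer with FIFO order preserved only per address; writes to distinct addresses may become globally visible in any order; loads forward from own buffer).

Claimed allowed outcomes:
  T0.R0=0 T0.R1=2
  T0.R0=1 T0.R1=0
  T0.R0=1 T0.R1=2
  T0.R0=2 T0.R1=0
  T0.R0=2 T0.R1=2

missing: T0.R0=0 T0.R1=0

outcome vector order: (T0.R0,T0.R1)
PSO: 6 outcomes — {00, 02, 10, 12, 20, 22}
PSO∖claimed = {00}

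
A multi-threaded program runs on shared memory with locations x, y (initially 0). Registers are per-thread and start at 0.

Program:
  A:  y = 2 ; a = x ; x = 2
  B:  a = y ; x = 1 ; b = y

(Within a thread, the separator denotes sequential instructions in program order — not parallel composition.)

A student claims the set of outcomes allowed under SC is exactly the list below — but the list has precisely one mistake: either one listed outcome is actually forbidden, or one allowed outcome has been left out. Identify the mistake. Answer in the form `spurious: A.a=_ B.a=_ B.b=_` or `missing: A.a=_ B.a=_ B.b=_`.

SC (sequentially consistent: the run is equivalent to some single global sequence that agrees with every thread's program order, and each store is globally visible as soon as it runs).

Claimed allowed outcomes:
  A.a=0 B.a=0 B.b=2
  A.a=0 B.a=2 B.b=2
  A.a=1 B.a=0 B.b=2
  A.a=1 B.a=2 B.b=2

outcome vector order: (A.a,B.a,B.b)
under SC → (0,0,2); (0,2,2); (1,0,0); (1,0,2); (1,2,2)
SC∖claimed = {(1,0,0)}

missing: A.a=1 B.a=0 B.b=0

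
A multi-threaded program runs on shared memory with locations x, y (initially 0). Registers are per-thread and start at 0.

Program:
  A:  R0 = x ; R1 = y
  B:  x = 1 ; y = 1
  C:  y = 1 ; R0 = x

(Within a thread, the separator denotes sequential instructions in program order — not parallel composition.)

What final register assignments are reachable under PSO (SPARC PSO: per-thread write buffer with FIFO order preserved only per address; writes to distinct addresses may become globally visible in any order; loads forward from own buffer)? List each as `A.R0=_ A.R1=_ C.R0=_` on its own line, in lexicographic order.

A.R0=0 A.R1=0 C.R0=0
A.R0=0 A.R1=0 C.R0=1
A.R0=0 A.R1=1 C.R0=0
A.R0=0 A.R1=1 C.R0=1
A.R0=1 A.R1=0 C.R0=0
A.R0=1 A.R1=0 C.R0=1
A.R0=1 A.R1=1 C.R0=0
A.R0=1 A.R1=1 C.R0=1

outcome vector order: (A.R0,A.R1,C.R0)
|PSO outcomes| = 8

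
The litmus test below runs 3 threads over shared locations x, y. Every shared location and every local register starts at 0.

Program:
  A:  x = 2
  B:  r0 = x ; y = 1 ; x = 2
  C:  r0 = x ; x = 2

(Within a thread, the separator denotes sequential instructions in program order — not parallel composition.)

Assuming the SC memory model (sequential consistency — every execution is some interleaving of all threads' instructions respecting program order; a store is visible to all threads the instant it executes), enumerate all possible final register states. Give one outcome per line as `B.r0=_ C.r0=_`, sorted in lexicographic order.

outcome vector order: (B.r0,C.r0)
|SC outcomes| = 4

B.r0=0 C.r0=0
B.r0=0 C.r0=2
B.r0=2 C.r0=0
B.r0=2 C.r0=2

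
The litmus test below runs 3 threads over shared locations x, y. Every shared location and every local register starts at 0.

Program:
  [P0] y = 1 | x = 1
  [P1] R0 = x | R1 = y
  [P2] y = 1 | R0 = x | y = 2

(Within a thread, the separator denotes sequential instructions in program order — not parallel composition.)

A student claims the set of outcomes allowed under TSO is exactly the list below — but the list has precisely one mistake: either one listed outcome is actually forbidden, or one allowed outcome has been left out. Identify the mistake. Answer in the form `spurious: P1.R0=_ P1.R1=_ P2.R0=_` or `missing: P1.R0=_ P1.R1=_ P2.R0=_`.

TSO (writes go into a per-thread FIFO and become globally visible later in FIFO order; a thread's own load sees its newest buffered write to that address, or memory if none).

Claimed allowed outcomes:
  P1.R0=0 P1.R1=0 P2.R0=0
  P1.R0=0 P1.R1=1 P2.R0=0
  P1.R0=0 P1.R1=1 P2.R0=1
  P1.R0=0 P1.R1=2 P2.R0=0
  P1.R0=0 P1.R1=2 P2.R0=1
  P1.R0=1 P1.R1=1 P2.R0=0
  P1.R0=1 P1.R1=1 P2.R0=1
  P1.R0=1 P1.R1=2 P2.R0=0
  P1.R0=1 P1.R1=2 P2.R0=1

missing: P1.R0=0 P1.R1=0 P2.R0=1

outcome vector order: (P1.R0,P1.R1,P2.R0)
under TSO → 0/0/0, 0/0/1, 0/1/0, 0/1/1, 0/2/0, 0/2/1, 1/1/0, 1/1/1, 1/2/0, 1/2/1
TSO∖claimed = {0/0/1}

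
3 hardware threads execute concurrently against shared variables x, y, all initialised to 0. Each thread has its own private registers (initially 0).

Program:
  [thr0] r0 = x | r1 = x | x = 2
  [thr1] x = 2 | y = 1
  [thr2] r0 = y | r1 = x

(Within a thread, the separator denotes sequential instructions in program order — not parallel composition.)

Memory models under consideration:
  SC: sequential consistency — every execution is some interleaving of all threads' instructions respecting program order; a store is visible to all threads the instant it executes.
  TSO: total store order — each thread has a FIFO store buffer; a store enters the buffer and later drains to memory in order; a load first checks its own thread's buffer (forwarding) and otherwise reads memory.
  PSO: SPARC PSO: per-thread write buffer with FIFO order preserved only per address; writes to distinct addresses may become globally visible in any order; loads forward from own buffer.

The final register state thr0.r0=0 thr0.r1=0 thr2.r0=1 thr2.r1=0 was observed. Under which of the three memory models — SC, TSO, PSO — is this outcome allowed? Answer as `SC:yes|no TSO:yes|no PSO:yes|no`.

SC:no TSO:no PSO:yes

outcome vector order: (thr0.r0,thr0.r1,thr2.r0,thr2.r1)
SC (9): 0/0/0/0 0/0/0/2 0/0/1/2 0/2/0/0 0/2/0/2 0/2/1/2 2/2/0/0 2/2/0/2 2/2/1/2
TSO (9): 0/0/0/0 0/0/0/2 0/0/1/2 0/2/0/0 0/2/0/2 0/2/1/2 2/2/0/0 2/2/0/2 2/2/1/2
PSO (12): 0/0/0/0 0/0/0/2 0/0/1/0 0/0/1/2 0/2/0/0 0/2/0/2 0/2/1/0 0/2/1/2 2/2/0/0 2/2/0/2 2/2/1/0 2/2/1/2
target 0/0/1/0 ∈ {PSO}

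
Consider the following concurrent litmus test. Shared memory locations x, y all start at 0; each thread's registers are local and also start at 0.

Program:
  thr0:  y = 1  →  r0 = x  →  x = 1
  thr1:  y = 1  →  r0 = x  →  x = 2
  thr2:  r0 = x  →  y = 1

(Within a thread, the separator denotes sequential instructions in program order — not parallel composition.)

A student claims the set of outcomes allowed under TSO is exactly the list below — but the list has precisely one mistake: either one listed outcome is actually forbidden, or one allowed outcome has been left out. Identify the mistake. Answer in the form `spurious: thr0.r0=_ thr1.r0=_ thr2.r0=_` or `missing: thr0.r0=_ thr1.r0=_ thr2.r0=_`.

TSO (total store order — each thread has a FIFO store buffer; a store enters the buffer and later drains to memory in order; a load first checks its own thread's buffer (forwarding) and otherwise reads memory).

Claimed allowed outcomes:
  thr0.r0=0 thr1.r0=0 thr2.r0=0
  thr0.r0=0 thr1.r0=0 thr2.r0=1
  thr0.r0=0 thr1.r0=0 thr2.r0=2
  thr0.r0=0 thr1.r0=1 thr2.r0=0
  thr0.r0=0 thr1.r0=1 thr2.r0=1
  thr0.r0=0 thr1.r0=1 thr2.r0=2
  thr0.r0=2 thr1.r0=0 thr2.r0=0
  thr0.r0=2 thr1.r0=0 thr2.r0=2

outcome vector order: (thr0.r0,thr1.r0,thr2.r0)
[TSO] allowed = {<0 0 0> <0 0 1> <0 0 2> <0 1 0> <0 1 1> <0 1 2> <2 0 0> <2 0 1> <2 0 2>}
TSO∖claimed = {<2 0 1>}

missing: thr0.r0=2 thr1.r0=0 thr2.r0=1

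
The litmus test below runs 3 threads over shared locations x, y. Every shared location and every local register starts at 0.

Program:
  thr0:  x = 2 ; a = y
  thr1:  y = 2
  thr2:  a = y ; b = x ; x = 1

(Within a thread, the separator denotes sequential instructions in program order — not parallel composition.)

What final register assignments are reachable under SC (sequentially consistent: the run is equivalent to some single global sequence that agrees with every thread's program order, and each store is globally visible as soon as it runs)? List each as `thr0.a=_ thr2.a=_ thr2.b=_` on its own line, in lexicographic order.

outcome vector order: (thr0.a,thr2.a,thr2.b)
|SC outcomes| = 7

thr0.a=0 thr2.a=0 thr2.b=0
thr0.a=0 thr2.a=0 thr2.b=2
thr0.a=0 thr2.a=2 thr2.b=2
thr0.a=2 thr2.a=0 thr2.b=0
thr0.a=2 thr2.a=0 thr2.b=2
thr0.a=2 thr2.a=2 thr2.b=0
thr0.a=2 thr2.a=2 thr2.b=2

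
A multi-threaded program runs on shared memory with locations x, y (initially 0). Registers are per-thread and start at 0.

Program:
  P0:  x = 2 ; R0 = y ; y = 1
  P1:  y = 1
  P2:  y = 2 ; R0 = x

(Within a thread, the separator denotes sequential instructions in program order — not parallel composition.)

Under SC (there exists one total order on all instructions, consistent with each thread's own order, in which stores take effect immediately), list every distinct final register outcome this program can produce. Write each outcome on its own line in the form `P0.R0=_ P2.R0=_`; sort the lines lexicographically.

outcome vector order: (P0.R0,P2.R0)
|SC outcomes| = 5

P0.R0=0 P2.R0=2
P0.R0=1 P2.R0=0
P0.R0=1 P2.R0=2
P0.R0=2 P2.R0=0
P0.R0=2 P2.R0=2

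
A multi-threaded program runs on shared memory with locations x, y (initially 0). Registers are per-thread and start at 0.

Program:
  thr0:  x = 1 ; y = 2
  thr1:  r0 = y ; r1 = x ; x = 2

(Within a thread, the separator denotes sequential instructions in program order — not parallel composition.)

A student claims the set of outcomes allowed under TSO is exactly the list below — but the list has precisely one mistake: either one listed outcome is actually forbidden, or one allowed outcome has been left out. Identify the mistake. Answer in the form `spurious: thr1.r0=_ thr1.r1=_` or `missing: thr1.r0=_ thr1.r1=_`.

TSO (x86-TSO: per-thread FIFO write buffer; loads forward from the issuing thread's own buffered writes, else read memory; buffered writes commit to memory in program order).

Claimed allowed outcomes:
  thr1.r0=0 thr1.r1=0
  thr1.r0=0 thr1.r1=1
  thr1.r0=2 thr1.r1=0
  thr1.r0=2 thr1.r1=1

spurious: thr1.r0=2 thr1.r1=0

outcome vector order: (thr1.r0,thr1.r1)
TSO: 3 outcomes — {(0,0) (0,1) (2,1)}
claimed∖TSO = {(2,0)}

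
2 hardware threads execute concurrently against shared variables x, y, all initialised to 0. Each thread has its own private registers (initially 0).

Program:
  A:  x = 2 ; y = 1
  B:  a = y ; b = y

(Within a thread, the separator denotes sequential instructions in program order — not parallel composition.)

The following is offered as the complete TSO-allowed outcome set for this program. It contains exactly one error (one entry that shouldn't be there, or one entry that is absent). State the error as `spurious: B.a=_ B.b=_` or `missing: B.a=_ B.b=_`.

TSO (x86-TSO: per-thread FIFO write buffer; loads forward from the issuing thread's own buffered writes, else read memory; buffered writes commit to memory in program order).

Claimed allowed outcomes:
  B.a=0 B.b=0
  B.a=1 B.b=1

outcome vector order: (B.a,B.b)
under TSO → 0/0, 0/1, 1/1
TSO∖claimed = {0/1}

missing: B.a=0 B.b=1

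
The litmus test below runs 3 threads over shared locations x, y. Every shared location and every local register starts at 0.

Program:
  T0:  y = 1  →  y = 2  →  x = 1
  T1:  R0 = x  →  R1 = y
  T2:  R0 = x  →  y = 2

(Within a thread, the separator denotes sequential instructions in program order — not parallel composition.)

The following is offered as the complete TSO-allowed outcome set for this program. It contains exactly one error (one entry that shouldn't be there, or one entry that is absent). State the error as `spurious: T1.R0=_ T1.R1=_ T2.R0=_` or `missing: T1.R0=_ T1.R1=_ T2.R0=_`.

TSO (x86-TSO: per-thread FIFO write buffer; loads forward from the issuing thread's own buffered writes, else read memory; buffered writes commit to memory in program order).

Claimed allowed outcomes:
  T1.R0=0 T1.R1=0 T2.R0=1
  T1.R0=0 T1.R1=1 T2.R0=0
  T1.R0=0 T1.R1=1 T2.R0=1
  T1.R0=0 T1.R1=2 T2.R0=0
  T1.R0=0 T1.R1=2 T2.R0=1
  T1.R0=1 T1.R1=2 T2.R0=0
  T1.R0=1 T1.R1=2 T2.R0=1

missing: T1.R0=0 T1.R1=0 T2.R0=0

outcome vector order: (T1.R0,T1.R1,T2.R0)
under TSO → (0,0,0) (0,0,1) (0,1,0) (0,1,1) (0,2,0) (0,2,1) (1,2,0) (1,2,1)
TSO∖claimed = {(0,0,0)}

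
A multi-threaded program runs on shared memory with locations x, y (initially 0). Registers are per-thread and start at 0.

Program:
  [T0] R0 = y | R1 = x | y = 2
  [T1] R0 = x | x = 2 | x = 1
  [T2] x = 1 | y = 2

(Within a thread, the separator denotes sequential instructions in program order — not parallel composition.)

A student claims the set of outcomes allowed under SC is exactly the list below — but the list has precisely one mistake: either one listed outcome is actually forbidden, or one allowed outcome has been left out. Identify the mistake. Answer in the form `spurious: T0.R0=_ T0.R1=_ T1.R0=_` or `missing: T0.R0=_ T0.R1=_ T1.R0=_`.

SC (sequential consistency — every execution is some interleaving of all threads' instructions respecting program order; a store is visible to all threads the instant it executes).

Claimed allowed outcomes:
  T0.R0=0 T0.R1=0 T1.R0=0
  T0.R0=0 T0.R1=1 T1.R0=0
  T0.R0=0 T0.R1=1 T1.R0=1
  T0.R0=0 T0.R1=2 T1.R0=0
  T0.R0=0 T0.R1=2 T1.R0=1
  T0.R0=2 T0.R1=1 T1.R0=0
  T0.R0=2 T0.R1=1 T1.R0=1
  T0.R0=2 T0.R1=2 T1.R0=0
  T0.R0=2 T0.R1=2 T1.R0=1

missing: T0.R0=0 T0.R1=0 T1.R0=1

outcome vector order: (T0.R0,T0.R1,T1.R0)
SC: 10 outcomes — {000; 001; 010; 011; 020; 021; 210; 211; 220; 221}
SC∖claimed = {001}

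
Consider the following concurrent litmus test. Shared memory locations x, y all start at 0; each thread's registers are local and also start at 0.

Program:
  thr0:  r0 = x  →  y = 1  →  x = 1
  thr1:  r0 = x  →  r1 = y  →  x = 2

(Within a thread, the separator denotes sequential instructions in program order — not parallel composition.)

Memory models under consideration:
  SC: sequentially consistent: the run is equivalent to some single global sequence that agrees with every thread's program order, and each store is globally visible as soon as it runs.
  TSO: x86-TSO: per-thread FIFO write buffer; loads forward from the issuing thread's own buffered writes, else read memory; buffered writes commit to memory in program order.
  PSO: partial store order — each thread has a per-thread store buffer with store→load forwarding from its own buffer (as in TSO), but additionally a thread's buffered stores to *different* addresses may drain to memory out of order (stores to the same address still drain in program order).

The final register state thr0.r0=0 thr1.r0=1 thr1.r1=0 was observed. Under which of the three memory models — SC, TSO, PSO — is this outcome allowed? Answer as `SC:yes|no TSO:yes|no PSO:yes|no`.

outcome vector order: (thr0.r0,thr1.r0,thr1.r1)
under SC → 000 001 011 200
under TSO → 000 001 011 200
under PSO → 000 001 010 011 200
target 010 ∈ {PSO}

SC:no TSO:no PSO:yes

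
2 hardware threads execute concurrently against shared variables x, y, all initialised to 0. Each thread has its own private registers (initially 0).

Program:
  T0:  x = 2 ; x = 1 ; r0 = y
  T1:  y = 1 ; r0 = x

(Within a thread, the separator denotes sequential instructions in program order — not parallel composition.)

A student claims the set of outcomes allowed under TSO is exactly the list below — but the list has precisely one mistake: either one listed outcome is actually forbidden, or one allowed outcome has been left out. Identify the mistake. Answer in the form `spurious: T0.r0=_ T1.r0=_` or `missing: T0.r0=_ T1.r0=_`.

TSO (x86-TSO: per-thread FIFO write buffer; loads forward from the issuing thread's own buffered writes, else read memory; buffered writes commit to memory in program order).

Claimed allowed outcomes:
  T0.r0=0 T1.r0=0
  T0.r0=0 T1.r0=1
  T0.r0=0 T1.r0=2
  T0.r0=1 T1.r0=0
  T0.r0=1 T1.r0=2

outcome vector order: (T0.r0,T1.r0)
TSO: 6 outcomes — {(0,0), (0,1), (0,2), (1,0), (1,1), (1,2)}
TSO∖claimed = {(1,1)}

missing: T0.r0=1 T1.r0=1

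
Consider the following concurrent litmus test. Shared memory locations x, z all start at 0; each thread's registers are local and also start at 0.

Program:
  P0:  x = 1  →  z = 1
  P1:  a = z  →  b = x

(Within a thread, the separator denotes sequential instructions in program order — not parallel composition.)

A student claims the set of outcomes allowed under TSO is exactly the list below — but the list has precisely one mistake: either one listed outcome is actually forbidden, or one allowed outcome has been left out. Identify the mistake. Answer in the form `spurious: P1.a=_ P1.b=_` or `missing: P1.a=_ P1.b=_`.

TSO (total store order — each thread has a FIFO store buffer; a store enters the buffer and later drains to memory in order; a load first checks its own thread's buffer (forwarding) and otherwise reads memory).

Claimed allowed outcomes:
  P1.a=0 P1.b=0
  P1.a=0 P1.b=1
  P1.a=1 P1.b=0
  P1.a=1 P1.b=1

spurious: P1.a=1 P1.b=0

outcome vector order: (P1.a,P1.b)
TSO (3): 00 01 11
claimed∖TSO = {10}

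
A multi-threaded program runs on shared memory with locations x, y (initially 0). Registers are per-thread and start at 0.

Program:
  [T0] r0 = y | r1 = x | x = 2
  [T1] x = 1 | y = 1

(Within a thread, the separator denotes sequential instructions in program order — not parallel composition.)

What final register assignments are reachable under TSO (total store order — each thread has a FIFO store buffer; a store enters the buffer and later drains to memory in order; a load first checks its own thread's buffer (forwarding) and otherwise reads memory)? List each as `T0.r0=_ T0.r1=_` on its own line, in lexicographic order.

outcome vector order: (T0.r0,T0.r1)
|TSO outcomes| = 3

T0.r0=0 T0.r1=0
T0.r0=0 T0.r1=1
T0.r0=1 T0.r1=1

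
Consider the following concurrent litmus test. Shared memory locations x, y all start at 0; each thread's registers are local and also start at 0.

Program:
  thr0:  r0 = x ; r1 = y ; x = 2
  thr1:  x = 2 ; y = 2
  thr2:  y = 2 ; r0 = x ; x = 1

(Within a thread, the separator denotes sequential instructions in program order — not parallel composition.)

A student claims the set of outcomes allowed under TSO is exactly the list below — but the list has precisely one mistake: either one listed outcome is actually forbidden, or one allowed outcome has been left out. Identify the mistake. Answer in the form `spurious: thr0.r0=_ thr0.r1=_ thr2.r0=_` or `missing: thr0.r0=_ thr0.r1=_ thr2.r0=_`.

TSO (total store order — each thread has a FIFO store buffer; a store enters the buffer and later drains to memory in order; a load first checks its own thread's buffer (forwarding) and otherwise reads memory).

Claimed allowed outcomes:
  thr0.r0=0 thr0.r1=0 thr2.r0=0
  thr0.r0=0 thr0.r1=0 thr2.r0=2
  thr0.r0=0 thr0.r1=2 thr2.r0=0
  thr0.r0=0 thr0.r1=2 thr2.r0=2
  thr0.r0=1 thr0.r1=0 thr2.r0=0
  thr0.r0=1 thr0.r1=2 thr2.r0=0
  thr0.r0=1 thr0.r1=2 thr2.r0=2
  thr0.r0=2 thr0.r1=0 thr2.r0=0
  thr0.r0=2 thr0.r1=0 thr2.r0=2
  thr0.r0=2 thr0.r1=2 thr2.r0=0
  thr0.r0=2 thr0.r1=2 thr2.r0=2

spurious: thr0.r0=1 thr0.r1=0 thr2.r0=0

outcome vector order: (thr0.r0,thr0.r1,thr2.r0)
under TSO → 0/0/0 0/0/2 0/2/0 0/2/2 1/2/0 1/2/2 2/0/0 2/0/2 2/2/0 2/2/2
claimed∖TSO = {1/0/0}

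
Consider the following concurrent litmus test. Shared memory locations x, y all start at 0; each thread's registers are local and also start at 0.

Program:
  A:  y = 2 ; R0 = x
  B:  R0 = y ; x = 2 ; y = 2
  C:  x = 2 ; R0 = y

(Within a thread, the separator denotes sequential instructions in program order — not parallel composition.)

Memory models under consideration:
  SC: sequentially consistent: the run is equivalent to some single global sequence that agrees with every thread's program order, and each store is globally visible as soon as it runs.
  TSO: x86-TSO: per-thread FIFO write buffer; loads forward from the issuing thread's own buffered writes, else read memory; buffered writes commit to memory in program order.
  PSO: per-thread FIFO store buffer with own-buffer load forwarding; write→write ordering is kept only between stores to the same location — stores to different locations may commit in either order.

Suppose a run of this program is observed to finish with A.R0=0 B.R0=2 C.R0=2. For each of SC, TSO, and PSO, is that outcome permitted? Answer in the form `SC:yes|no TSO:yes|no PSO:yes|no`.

outcome vector order: (A.R0,B.R0,C.R0)
SC: 6 outcomes — {(0,0,2) (0,2,2) (2,0,0) (2,0,2) (2,2,0) (2,2,2)}
TSO: 8 outcomes — {(0,0,0) (0,0,2) (0,2,0) (0,2,2) (2,0,0) (2,0,2) (2,2,0) (2,2,2)}
PSO: 8 outcomes — {(0,0,0) (0,0,2) (0,2,0) (0,2,2) (2,0,0) (2,0,2) (2,2,0) (2,2,2)}
target (0,2,2) ∈ {SC,TSO,PSO}

SC:yes TSO:yes PSO:yes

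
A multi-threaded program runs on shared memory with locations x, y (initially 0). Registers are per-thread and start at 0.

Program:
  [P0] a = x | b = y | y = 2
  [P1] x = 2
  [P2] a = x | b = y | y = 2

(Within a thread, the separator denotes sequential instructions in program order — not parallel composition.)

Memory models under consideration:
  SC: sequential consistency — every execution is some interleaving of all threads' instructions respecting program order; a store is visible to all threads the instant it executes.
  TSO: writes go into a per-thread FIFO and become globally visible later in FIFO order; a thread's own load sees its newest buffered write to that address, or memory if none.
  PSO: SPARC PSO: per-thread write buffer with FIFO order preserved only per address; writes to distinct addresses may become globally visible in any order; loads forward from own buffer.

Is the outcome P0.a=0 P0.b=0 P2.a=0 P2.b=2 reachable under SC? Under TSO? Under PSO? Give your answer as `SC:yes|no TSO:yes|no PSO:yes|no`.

SC:yes TSO:yes PSO:yes

outcome vector order: (P0.a,P0.b,P2.a,P2.b)
[SC] allowed = {<0 0 0 0> <0 0 0 2> <0 0 2 0> <0 0 2 2> <0 2 0 0> <0 2 2 0> <2 0 0 0> <2 0 0 2> <2 0 2 0> <2 0 2 2> <2 2 0 0> <2 2 2 0>}
[TSO] allowed = {<0 0 0 0> <0 0 0 2> <0 0 2 0> <0 0 2 2> <0 2 0 0> <0 2 2 0> <2 0 0 0> <2 0 0 2> <2 0 2 0> <2 0 2 2> <2 2 0 0> <2 2 2 0>}
[PSO] allowed = {<0 0 0 0> <0 0 0 2> <0 0 2 0> <0 0 2 2> <0 2 0 0> <0 2 2 0> <2 0 0 0> <2 0 0 2> <2 0 2 0> <2 0 2 2> <2 2 0 0> <2 2 2 0>}
target <0 0 0 2> ∈ {SC,TSO,PSO}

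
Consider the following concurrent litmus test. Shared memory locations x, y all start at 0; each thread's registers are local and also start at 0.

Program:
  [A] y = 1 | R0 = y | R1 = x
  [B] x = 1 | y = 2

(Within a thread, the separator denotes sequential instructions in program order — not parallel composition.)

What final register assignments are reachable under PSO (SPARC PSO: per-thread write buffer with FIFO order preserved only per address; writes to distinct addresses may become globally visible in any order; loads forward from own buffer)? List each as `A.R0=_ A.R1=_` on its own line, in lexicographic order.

A.R0=1 A.R1=0
A.R0=1 A.R1=1
A.R0=2 A.R1=0
A.R0=2 A.R1=1

outcome vector order: (A.R0,A.R1)
|PSO outcomes| = 4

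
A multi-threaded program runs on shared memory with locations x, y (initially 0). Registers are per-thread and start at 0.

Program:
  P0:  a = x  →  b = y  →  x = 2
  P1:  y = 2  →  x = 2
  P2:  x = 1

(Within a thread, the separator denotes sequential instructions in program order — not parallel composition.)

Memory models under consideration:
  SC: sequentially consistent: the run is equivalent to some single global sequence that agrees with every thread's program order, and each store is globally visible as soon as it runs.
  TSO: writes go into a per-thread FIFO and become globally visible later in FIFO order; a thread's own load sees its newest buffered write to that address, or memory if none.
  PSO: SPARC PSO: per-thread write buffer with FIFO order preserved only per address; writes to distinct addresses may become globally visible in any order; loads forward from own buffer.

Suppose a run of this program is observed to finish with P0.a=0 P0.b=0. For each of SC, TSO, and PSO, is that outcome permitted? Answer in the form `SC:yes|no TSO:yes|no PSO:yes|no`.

outcome vector order: (P0.a,P0.b)
[SC] allowed = {00; 02; 10; 12; 22}
[TSO] allowed = {00; 02; 10; 12; 22}
[PSO] allowed = {00; 02; 10; 12; 20; 22}
target 00 ∈ {SC,TSO,PSO}

SC:yes TSO:yes PSO:yes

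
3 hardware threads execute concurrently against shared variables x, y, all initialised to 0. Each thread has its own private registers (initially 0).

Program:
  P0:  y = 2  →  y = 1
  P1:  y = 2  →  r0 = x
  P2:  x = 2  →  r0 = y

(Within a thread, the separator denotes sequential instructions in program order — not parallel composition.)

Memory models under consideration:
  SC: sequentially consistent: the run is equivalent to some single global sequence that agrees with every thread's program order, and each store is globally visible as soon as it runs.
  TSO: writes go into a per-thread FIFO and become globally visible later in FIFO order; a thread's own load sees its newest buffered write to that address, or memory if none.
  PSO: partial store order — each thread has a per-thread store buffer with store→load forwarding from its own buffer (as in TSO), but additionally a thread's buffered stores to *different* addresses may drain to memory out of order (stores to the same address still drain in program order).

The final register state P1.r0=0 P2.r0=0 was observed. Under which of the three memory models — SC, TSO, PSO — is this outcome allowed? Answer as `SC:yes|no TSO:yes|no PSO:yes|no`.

SC:no TSO:yes PSO:yes

outcome vector order: (P1.r0,P2.r0)
under SC → 01; 02; 20; 21; 22
under TSO → 00; 01; 02; 20; 21; 22
under PSO → 00; 01; 02; 20; 21; 22
target 00 ∈ {TSO,PSO}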